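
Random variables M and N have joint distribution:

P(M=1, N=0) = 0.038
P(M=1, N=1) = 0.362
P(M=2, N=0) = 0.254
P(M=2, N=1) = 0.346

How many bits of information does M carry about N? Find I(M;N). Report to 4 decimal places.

0.1003 bits

Marginals: p(M) = (0.4000, 0.6000), p(N) = (0.2920, 0.7080).
I(M;N) = Σ p(x,y)·log₂[p(x,y)/(p(x)p(y))].
  (1,0): 0.038·log₂(0.3253) = -0.06156
  (1,1): 0.362·log₂(1.2782) = 0.12821
  (2,0): 0.254·log₂(1.4498) = 0.13610
  (2,1): 0.346·log₂(0.8145) = -0.10242
Sum = 0.1003 bits.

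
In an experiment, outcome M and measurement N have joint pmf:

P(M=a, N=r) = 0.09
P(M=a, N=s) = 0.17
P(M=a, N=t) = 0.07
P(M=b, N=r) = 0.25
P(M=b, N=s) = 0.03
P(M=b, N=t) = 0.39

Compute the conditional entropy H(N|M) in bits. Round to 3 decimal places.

Chain rule: H(N|M) = H(M,N) − H(M).
Marginals: p(M) = (0.3300, 0.6700), p(N) = (0.3400, 0.2000, 0.4600).
H(M,N) = 2.1974 bits; H(M) = 0.9149 bits.
H(N|M) = 2.1974 − 0.9149 = 1.282 bits.

1.282 bits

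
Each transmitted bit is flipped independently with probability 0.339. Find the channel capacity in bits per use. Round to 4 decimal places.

Binary symmetric channel: C = 1 − h₂(ε) where h₂ is the binary entropy function.
h₂(0.339) = −0.339·log₂0.339 − 0.661·log₂0.661 = 0.9239.
C = 1 − 0.9239 = 0.0761 bits per channel use.

0.0761 bits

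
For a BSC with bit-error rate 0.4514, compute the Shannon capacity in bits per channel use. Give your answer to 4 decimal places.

0.0068 bits

Binary symmetric channel: C = 1 − h₂(ε) where h₂ is the binary entropy function.
h₂(0.4514) = −0.4514·log₂0.4514 − 0.5486·log₂0.5486 = 0.9932.
C = 1 − 0.9932 = 0.0068 bits per channel use.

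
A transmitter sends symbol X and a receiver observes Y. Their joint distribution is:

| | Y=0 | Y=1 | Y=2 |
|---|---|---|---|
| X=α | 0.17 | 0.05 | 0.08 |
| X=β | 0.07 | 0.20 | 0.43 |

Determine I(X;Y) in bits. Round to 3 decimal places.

0.172 bits

Marginals: p(X) = (0.3000, 0.7000), p(Y) = (0.2400, 0.2500, 0.5100).
I(X;Y) = Σ p(x,y)·log₂[p(x,y)/(p(x)p(y))].
  (α,0): 0.17·log₂(2.3611) = 0.2107
  (α,1): 0.05·log₂(0.6667) = -0.0292
  (α,2): 0.08·log₂(0.5229) = -0.0748
  (β,0): 0.07·log₂(0.4167) = -0.0884
  (β,1): 0.20·log₂(1.1429) = 0.0385
  (β,2): 0.43·log₂(1.2045) = 0.1154
Sum = 0.172 bits.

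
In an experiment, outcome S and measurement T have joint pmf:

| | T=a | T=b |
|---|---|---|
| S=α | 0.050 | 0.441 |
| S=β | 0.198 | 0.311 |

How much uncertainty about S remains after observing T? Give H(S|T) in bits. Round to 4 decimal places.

Marginals: p(S) = (0.4910, 0.5090), p(T) = (0.2480, 0.7520).
H(S|T) = Σ p(T) · H(S|T=·).
  T=a: p=0.2480, H(S|T=a) = 0.7251
  T=b: p=0.7520, H(S|T=b) = 0.9783
Weighted sum = 0.9155 bits.

0.9155 bits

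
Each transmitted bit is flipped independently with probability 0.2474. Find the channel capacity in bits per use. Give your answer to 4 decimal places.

0.1929 bits

Binary symmetric channel: C = 1 − h₂(ε) where h₂ is the binary entropy function.
h₂(0.2474) = −0.2474·log₂0.2474 − 0.7526·log₂0.7526 = 0.8071.
C = 1 − 0.8071 = 0.1929 bits per channel use.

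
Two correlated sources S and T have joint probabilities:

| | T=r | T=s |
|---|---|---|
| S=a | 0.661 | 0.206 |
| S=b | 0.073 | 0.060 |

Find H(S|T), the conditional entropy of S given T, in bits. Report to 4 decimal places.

Chain rule: H(S|T) = H(S,T) − H(T).
Marginals: p(S) = (0.8670, 0.1330), p(T) = (0.7340, 0.2660).
H(S,T) = 1.3835 bits; H(T) = 0.8357 bits.
H(S|T) = 1.3835 − 0.8357 = 0.5478 bits.

0.5478 bits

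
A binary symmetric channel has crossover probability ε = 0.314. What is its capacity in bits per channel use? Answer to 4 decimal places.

Binary symmetric channel: C = 1 − h₂(ε) where h₂ is the binary entropy function.
h₂(0.314) = −0.314·log₂0.314 − 0.686·log₂0.686 = 0.8977.
C = 1 − 0.8977 = 0.1023 bits per channel use.

0.1023 bits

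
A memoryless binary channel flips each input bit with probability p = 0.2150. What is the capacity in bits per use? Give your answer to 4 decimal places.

0.2491 bits

Binary symmetric channel: C = 1 − h₂(ε) where h₂ is the binary entropy function.
h₂(0.2150) = −0.2150·log₂0.2150 − 0.7850·log₂0.7850 = 0.7509.
C = 1 − 0.7509 = 0.2491 bits per channel use.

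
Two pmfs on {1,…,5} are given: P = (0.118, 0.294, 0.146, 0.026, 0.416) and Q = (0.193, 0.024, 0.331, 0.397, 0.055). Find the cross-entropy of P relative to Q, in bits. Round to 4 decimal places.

H(P,Q) = −Σ p·log₂ q.
  −0.118·log₂(0.193) = 0.28005
  −0.294·log₂(0.024) = 1.58196
  −0.146·log₂(0.331) = 0.23288
  −0.026·log₂(0.397) = 0.03465
  −0.416·log₂(0.055) = 1.74072
H(P,Q) = 3.8703 bits.

3.8703 bits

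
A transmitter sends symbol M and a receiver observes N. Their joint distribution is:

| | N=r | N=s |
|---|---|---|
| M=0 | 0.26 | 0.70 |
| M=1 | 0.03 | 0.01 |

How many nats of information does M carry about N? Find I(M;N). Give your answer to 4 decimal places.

Marginals: p(M) = (0.9600, 0.0400), p(N) = (0.2900, 0.7100).
I(M;N) = H(M) + H(N) − H(M,N).
H(M) = 0.1679, H(N) = 0.6022, H(M,N) = 0.7512.
I(M;N) = 0.1679 + 0.6022 − 0.7512 = 0.0189 nats.

0.0189 nats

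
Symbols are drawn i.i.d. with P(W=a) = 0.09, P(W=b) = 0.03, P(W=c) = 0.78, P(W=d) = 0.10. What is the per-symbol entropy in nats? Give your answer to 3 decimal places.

H(W) = −Σ p·ln p.
  −(0.09)·ln(0.09) = 0.2167
  −(0.03)·ln(0.03) = 0.1052
  −(0.78)·ln(0.78) = 0.1938
  −(0.10)·ln(0.10) = 0.2303
Sum: 0.2167 + 0.1052 + 0.1938 + 0.2303 = 0.746 nats.

0.746 nats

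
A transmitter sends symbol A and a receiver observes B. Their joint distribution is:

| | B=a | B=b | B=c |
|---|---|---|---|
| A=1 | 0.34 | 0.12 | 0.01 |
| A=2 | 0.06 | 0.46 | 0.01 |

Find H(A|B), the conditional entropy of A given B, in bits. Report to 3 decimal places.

0.691 bits

Marginals: p(A) = (0.4700, 0.5300), p(B) = (0.4000, 0.5800, 0.0200).
H(A|B) = Σ p(B) · H(A|B=·).
  B=a: p=0.4000, H(A|B=a) = 0.6098
  B=b: p=0.5800, H(A|B=b) = 0.7355
  B=c: p=0.0200, H(A|B=c) = 1.0000
Weighted sum = 0.691 bits.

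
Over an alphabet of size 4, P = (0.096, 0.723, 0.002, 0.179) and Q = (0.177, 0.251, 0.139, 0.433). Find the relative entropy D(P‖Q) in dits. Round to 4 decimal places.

D(P‖Q) = Σ p·log₁₀(p/q).
  0.096·log₁₀(0.096/0.177) = -0.02551
  0.723·log₁₀(0.723/0.251) = 0.33219
  0.002·log₁₀(0.002/0.139) = -0.00368
  0.179·log₁₀(0.179/0.433) = -0.06867
D(P‖Q) = 0.2343 dits.

0.2343 dits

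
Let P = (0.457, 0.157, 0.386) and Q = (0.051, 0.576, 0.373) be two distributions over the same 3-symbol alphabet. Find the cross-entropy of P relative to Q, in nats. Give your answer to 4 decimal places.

H(P,Q) = −Σ p·ln q.
  −0.457·ln(0.051) = 1.36000
  −0.157·ln(0.576) = 0.08661
  −0.386·ln(0.373) = 0.38066
H(P,Q) = 1.8273 nats.

1.8273 nats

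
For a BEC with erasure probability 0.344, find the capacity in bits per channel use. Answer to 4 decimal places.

0.6560 bits

Binary erasure channel: capacity C = 1 − ε.
C = 1 − 0.344 = 0.6560 bits per channel use.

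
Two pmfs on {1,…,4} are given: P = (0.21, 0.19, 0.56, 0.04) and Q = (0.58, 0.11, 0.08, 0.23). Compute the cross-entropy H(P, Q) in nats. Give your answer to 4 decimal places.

2.0070 nats

H(P,Q) = −Σ p·ln q.
  −0.21·ln(0.58) = 0.11439
  −0.19·ln(0.11) = 0.41938
  −0.56·ln(0.08) = 1.41441
  −0.04·ln(0.23) = 0.05879
H(P,Q) = 2.0070 nats.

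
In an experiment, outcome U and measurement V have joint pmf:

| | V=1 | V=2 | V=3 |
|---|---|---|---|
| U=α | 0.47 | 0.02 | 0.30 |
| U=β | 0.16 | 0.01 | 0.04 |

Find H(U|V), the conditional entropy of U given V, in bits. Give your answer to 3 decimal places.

0.720 bits

Chain rule: H(U|V) = H(U,V) − H(V).
Marginals: p(U) = (0.7900, 0.2100), p(V) = (0.6300, 0.0300, 0.3400).
H(U,V) = 1.8211 bits; H(V) = 1.1009 bits.
H(U|V) = 1.8211 − 1.1009 = 0.720 bits.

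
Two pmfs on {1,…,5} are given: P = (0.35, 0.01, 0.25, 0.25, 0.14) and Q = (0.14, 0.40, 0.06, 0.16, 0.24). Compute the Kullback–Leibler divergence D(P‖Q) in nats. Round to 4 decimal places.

D(P‖Q) = Σ p·ln(p/q).
  0.35·ln(0.35/0.14) = 0.32070
  0.01·ln(0.01/0.40) = -0.03689
  0.25·ln(0.25/0.06) = 0.35678
  0.25·ln(0.25/0.16) = 0.11157
  0.14·ln(0.14/0.24) = -0.07546
D(P‖Q) = 0.6767 nats.

0.6767 nats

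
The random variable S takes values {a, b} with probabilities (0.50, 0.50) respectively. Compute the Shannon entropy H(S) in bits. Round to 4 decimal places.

H(S) = −Σ p·log₂ p.
  −(0.50)·log₂(0.50) = 0.50000
  −(0.50)·log₂(0.50) = 0.50000
Sum: 0.50000 + 0.50000 = 1.0000 bits.

1.0000 bits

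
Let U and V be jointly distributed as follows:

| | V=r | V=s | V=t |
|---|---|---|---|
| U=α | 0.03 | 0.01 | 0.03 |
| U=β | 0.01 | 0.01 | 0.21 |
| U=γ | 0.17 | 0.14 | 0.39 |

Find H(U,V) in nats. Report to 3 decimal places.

1.620 nats

H(U,V) = −Σ p(x,y)·ln p(x,y) over all 9 cells.
  cell (α,r): −0.03·ln0.03 = 0.1052
  cell (α,s): −0.01·ln0.01 = 0.0461
  cell (α,t): −0.03·ln0.03 = 0.1052
  cell (β,r): −0.01·ln0.01 = 0.0461
  cell (β,s): −0.01·ln0.01 = 0.0461
  cell (β,t): −0.21·ln0.21 = 0.3277
  cell (γ,r): −0.17·ln0.17 = 0.3012
  cell (γ,s): −0.14·ln0.14 = 0.2753
  cell (γ,t): −0.39·ln0.39 = 0.3672
Sum = 1.620 nats.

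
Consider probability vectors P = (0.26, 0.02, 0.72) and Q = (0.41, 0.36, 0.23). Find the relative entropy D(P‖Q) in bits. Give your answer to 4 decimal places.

0.9311 bits

D(P‖Q) = Σ p·log₂(p/q).
  0.26·log₂(0.26/0.41) = -0.17085
  0.02·log₂(0.02/0.36) = -0.08340
  0.72·log₂(0.72/0.23) = 1.18538
D(P‖Q) = 0.9311 bits.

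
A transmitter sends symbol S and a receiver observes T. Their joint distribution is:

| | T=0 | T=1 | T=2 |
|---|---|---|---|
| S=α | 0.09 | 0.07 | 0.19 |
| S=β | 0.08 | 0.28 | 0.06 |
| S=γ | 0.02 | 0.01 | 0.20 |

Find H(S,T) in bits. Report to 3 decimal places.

2.729 bits

H(S,T) = −Σ p(x,y)·log₂ p(x,y) over all 9 cells.
  cell (α,0): −0.09·log₂0.09 = 0.3127
  cell (α,1): −0.07·log₂0.07 = 0.2686
  cell (α,2): −0.19·log₂0.19 = 0.4552
  cell (β,0): −0.08·log₂0.08 = 0.2915
  cell (β,1): −0.28·log₂0.28 = 0.5142
  cell (β,2): −0.06·log₂0.06 = 0.2435
  cell (γ,0): −0.02·log₂0.02 = 0.1129
  cell (γ,1): −0.01·log₂0.01 = 0.0664
  cell (γ,2): −0.20·log₂0.20 = 0.4644
Sum = 2.729 bits.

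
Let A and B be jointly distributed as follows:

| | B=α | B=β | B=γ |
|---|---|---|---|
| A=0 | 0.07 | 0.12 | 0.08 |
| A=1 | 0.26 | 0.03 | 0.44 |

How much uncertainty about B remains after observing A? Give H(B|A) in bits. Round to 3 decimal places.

Marginals: p(A) = (0.2700, 0.7300), p(B) = (0.3300, 0.1500, 0.5200).
H(B|A) = Σ p(A) · H(B|A=·).
  A=0: p=0.2700, H(B|A=0) = 1.5448
  A=1: p=0.7300, H(B|A=1) = 1.1599
Weighted sum = 1.264 bits.

1.264 bits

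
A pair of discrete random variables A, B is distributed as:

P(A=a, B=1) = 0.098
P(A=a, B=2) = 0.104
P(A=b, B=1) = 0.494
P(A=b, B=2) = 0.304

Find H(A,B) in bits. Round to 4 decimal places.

H(A,B) = −Σ p(x,y)·log₂ p(x,y) over all 4 cells.
  cell (a,1): −0.098·log₂0.098 = 0.32841
  cell (a,2): −0.104·log₂0.104 = 0.33960
  cell (b,1): −0.494·log₂0.494 = 0.50260
  cell (b,2): −0.304·log₂0.304 = 0.52223
Sum = 1.6928 bits.

1.6928 bits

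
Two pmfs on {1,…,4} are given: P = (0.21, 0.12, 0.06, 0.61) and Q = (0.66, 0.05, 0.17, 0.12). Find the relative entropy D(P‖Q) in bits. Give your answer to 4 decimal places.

1.1454 bits

D(P‖Q) = Σ p·log₂(p/q).
  0.21·log₂(0.21/0.66) = -0.34694
  0.12·log₂(0.12/0.05) = 0.15156
  0.06·log₂(0.06/0.17) = -0.09015
  0.61·log₂(0.61/0.12) = 1.43092
D(P‖Q) = 1.1454 bits.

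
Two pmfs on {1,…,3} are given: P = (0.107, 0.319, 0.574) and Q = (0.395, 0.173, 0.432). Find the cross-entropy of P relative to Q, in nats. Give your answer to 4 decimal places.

H(P,Q) = −Σ p·ln q.
  −0.107·ln(0.395) = 0.09939
  −0.319·ln(0.173) = 0.55967
  −0.574·ln(0.432) = 0.48178
H(P,Q) = 1.1408 nats.

1.1408 nats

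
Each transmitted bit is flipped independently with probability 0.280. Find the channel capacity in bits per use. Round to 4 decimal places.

0.1445 bits

Binary symmetric channel: C = 1 − h₂(ε) where h₂ is the binary entropy function.
h₂(0.280) = −0.280·log₂0.280 − 0.720·log₂0.720 = 0.8555.
C = 1 − 0.8555 = 0.1445 bits per channel use.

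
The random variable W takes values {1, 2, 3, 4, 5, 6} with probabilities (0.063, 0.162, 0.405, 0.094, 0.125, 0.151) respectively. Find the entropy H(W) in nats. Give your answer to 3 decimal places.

H(W) = −Σ p·ln p.
  −(0.063)·ln(0.063) = 0.1742
  −(0.162)·ln(0.162) = 0.2949
  −(0.405)·ln(0.405) = 0.3661
  −(0.094)·ln(0.094) = 0.2223
  −(0.125)·ln(0.125) = 0.2599
  −(0.151)·ln(0.151) = 0.2855
Sum: 0.1742 + 0.2949 + 0.3661 + 0.2223 + 0.2599 + 0.2855 = 1.603 nats.

1.603 nats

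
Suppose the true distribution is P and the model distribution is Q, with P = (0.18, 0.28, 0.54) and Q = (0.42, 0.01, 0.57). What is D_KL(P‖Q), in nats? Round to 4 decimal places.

0.7513 nats

D(P‖Q) = Σ p·ln(p/q).
  0.18·ln(0.18/0.42) = -0.15251
  0.28·ln(0.28/0.01) = 0.93302
  0.54·ln(0.54/0.57) = -0.02920
D(P‖Q) = 0.7513 nats.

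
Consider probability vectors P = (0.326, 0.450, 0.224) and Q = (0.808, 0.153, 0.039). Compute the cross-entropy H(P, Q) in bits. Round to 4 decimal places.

2.3675 bits

H(P,Q) = −Σ p·log₂ q.
  −0.326·log₂(0.808) = 0.10027
  −0.450·log₂(0.153) = 1.21878
  −0.224·log₂(0.039) = 1.04841
H(P,Q) = 2.3675 bits.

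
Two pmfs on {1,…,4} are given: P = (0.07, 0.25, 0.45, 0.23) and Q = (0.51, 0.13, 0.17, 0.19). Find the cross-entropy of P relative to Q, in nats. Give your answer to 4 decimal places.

H(P,Q) = −Σ p·ln q.
  −0.07·ln(0.51) = 0.04713
  −0.25·ln(0.13) = 0.51006
  −0.45·ln(0.17) = 0.79738
  −0.23·ln(0.19) = 0.38197
H(P,Q) = 1.7365 nats.

1.7365 nats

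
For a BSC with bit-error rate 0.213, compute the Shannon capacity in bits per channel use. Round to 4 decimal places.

0.2528 bits

Binary symmetric channel: C = 1 − h₂(ε) where h₂ is the binary entropy function.
h₂(0.213) = −0.213·log₂0.213 − 0.787·log₂0.787 = 0.7472.
C = 1 − 0.7472 = 0.2528 bits per channel use.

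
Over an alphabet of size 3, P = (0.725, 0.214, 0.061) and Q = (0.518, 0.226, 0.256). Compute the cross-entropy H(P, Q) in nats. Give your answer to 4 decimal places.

H(P,Q) = −Σ p·ln q.
  −0.725·ln(0.518) = 0.47689
  −0.214·ln(0.226) = 0.31827
  −0.061·ln(0.256) = 0.08312
H(P,Q) = 0.8783 nats.

0.8783 nats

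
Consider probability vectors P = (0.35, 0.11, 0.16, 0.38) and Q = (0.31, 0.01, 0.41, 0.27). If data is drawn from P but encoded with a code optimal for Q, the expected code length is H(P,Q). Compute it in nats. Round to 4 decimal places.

1.5567 nats

H(P,Q) = −Σ p·ln q.
  −0.35·ln(0.31) = 0.40991
  −0.11·ln(0.01) = 0.50657
  −0.16·ln(0.41) = 0.14266
  −0.38·ln(0.27) = 0.49755
H(P,Q) = 1.5567 nats.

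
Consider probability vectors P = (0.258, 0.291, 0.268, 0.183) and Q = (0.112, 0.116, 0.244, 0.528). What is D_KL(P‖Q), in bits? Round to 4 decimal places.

0.4532 bits

D(P‖Q) = Σ p·log₂(p/q).
  0.258·log₂(0.258/0.112) = 0.31060
  0.291·log₂(0.291/0.116) = 0.38613
  0.268·log₂(0.268/0.244) = 0.03627
  0.183·log₂(0.183/0.528) = -0.27975
D(P‖Q) = 0.4532 bits.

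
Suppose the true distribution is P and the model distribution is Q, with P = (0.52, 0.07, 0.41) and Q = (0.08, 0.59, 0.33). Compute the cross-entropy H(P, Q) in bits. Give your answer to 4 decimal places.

H(P,Q) = −Σ p·log₂ q.
  −0.52·log₂(0.08) = 1.89481
  −0.07·log₂(0.59) = 0.05328
  −0.41·log₂(0.33) = 0.65578
H(P,Q) = 2.6039 bits.

2.6039 bits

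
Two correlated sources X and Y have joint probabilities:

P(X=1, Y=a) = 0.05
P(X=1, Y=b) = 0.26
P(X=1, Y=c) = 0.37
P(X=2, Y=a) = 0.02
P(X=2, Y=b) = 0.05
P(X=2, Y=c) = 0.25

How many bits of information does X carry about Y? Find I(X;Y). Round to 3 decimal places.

Marginals: p(X) = (0.6800, 0.3200), p(Y) = (0.0700, 0.3100, 0.6200).
I(X;Y) = H(X) + H(Y) − H(X,Y).
H(X) = 0.9044, H(Y) = 1.2199, H(X,Y) = 2.0811.
I(X;Y) = 0.9044 + 1.2199 − 2.0811 = 0.043 bits.

0.043 bits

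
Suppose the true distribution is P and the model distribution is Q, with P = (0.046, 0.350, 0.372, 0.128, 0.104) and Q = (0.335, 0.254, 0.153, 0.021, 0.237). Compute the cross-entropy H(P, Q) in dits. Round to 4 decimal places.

0.8132 dits

H(P,Q) = −Σ p·log₁₀ q.
  −0.046·log₁₀(0.335) = 0.02185
  −0.350·log₁₀(0.254) = 0.20831
  −0.372·log₁₀(0.153) = 0.30329
  −0.128·log₁₀(0.021) = 0.21476
  −0.104·log₁₀(0.237) = 0.06503
H(P,Q) = 0.8132 dits.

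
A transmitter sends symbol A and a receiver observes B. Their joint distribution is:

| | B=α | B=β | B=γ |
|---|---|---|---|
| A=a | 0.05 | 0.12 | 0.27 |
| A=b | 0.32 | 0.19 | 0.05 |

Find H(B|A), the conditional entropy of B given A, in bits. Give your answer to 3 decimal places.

1.301 bits

Chain rule: H(B|A) = H(A,B) − H(A).
Marginals: p(A) = (0.4400, 0.5600), p(B) = (0.3700, 0.3100, 0.3200).
H(A,B) = 2.2905 bits; H(A) = 0.9896 bits.
H(B|A) = 2.2905 − 0.9896 = 1.301 bits.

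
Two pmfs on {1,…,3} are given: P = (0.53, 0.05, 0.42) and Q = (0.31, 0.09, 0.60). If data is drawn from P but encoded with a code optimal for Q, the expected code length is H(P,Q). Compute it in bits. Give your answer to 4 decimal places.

H(P,Q) = −Σ p·log₂ q.
  −0.53·log₂(0.31) = 0.89552
  −0.05·log₂(0.09) = 0.17370
  −0.42·log₂(0.60) = 0.30953
H(P,Q) = 1.3787 bits.

1.3787 bits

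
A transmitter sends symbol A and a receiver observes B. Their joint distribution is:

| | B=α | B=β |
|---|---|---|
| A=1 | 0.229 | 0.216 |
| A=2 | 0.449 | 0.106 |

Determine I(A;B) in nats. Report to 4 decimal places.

0.0495 nats

Marginals: p(A) = (0.4450, 0.5550), p(B) = (0.6780, 0.3220).
I(A;B) = Σ p(x,y)·ln[p(x,y)/(p(x)p(y))].
  (1,α): 0.229·ln(0.7590) = -0.06315
  (1,β): 0.216·ln(1.5074) = 0.08865
  (2,α): 0.449·ln(1.1932) = 0.07932
  (2,β): 0.106·ln(0.5931) = -0.05537
Sum = 0.0495 nats.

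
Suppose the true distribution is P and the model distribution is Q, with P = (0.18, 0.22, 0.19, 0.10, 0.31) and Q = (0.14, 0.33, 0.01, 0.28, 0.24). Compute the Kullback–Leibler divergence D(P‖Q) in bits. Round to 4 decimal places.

0.7096 bits

D(P‖Q) = Σ p·log₂(p/q).
  0.18·log₂(0.18/0.14) = 0.06526
  0.22·log₂(0.22/0.33) = -0.12869
  0.19·log₂(0.19/0.01) = 0.80711
  0.10·log₂(0.10/0.28) = -0.14854
  0.31·log₂(0.31/0.24) = 0.11446
D(P‖Q) = 0.7096 bits.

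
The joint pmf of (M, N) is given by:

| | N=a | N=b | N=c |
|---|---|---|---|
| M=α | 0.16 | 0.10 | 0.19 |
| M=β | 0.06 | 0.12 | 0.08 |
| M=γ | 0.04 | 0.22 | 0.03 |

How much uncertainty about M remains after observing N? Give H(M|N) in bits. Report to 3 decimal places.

Chain rule: H(M|N) = H(M,N) − H(N).
Marginals: p(M) = (0.4500, 0.2600, 0.2900), p(N) = (0.2600, 0.4400, 0.3000).
H(M,N) = 2.9306 bits; H(N) = 1.5475 bits.
H(M|N) = 2.9306 − 1.5475 = 1.383 bits.

1.383 bits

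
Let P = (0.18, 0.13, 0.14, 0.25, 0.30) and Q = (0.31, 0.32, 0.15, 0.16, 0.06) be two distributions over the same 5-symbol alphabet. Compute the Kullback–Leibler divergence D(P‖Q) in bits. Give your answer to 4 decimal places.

0.5335 bits

D(P‖Q) = Σ p·log₂(p/q).
  0.18·log₂(0.18/0.31) = -0.14117
  0.13·log₂(0.13/0.32) = -0.16894
  0.14·log₂(0.14/0.15) = -0.01393
  0.25·log₂(0.25/0.16) = 0.16096
  0.30·log₂(0.30/0.06) = 0.69658
D(P‖Q) = 0.5335 bits.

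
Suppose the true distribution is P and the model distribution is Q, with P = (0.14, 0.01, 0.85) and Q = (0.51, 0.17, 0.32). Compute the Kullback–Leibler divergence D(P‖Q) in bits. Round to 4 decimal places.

D(P‖Q) = Σ p·log₂(p/q).
  0.14·log₂(0.14/0.51) = -0.26111
  0.01·log₂(0.01/0.17) = -0.04087
  0.85·log₂(0.85/0.32) = 1.19798
D(P‖Q) = 0.8960 bits.

0.8960 bits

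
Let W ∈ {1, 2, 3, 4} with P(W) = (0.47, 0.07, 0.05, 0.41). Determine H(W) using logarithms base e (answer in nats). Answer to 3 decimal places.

1.056 nats

H(W) = −Σ p·ln p.
  −(0.47)·ln(0.47) = 0.3549
  −(0.07)·ln(0.07) = 0.1861
  −(0.05)·ln(0.05) = 0.1498
  −(0.41)·ln(0.41) = 0.3656
Sum: 0.3549 + 0.1861 + 0.1498 + 0.3656 = 1.056 nats.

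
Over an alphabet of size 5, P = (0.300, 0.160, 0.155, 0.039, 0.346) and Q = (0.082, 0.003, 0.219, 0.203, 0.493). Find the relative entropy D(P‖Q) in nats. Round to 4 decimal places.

D(P‖Q) = Σ p·ln(p/q).
  0.300·ln(0.300/0.082) = 0.38912
  0.160·ln(0.160/0.003) = 0.63625
  0.155·ln(0.155/0.219) = -0.05358
  0.039·ln(0.039/0.203) = -0.06434
  0.346·ln(0.346/0.493) = -0.12251
D(P‖Q) = 0.7849 nats.

0.7849 nats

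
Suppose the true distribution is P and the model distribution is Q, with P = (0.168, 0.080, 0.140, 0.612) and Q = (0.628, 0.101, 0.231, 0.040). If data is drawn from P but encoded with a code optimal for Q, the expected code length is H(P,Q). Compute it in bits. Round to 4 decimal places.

3.5154 bits

H(P,Q) = −Σ p·log₂ q.
  −0.168·log₂(0.628) = 0.11276
  −0.080·log₂(0.101) = 0.26461
  −0.140·log₂(0.231) = 0.29596
  −0.612·log₂(0.040) = 2.84204
H(P,Q) = 3.5154 bits.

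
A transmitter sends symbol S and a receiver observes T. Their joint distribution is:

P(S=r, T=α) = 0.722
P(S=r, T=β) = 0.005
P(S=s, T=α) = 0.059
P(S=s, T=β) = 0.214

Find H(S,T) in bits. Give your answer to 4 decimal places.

H(S,T) = −Σ p(x,y)·log₂ p(x,y) over all 4 cells.
  cell (r,α): −0.722·log₂0.722 = 0.33929
  cell (r,β): −0.005·log₂0.005 = 0.03822
  cell (s,α): −0.059·log₂0.059 = 0.24091
  cell (s,β): −0.214·log₂0.214 = 0.47600
Sum = 1.0944 bits.

1.0944 bits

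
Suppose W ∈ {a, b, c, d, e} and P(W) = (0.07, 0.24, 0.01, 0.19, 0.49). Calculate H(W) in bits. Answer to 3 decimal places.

H(W) = −Σ p·log₂ p.
  −(0.07)·log₂(0.07) = 0.2686
  −(0.24)·log₂(0.24) = 0.4941
  −(0.01)·log₂(0.01) = 0.0664
  −(0.19)·log₂(0.19) = 0.4552
  −(0.49)·log₂(0.49) = 0.5043
Sum: 0.2686 + 0.4941 + 0.0664 + 0.4552 + 0.5043 = 1.789 bits.

1.789 bits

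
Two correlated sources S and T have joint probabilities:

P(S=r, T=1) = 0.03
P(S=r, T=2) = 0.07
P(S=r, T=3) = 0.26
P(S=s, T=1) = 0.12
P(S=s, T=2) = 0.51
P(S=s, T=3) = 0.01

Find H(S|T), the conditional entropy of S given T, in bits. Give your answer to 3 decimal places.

Chain rule: H(S|T) = H(S,T) − H(T).
Marginals: p(S) = (0.3600, 0.6400), p(T) = (0.1500, 0.5800, 0.2700).
H(S,T) = 1.8545 bits; H(T) = 1.3764 bits.
H(S|T) = 1.8545 − 1.3764 = 0.478 bits.

0.478 bits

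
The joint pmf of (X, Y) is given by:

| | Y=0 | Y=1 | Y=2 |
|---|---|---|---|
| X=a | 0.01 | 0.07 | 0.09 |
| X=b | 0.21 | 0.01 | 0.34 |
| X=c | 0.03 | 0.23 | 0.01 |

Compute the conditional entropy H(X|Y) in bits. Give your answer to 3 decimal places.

0.877 bits

Chain rule: H(X|Y) = H(X,Y) − H(Y).
Marginals: p(X) = (0.1700, 0.5600, 0.2700), p(Y) = (0.2500, 0.3100, 0.4400).
H(X,Y) = 2.4220 bits; H(Y) = 1.5449 bits.
H(X|Y) = 2.4220 − 1.5449 = 0.877 bits.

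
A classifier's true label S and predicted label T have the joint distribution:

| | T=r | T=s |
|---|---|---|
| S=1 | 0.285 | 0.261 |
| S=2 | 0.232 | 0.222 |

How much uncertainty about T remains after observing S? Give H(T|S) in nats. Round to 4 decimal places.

Marginals: p(S) = (0.5460, 0.4540), p(T) = (0.5170, 0.4830).
H(T|S) = Σ p(S) · H(T|S=·).
  S=1: p=0.5460, H(T|S=1) = 0.6922
  S=2: p=0.4540, H(T|S=2) = 0.6929
Weighted sum = 0.6925 nats.

0.6925 nats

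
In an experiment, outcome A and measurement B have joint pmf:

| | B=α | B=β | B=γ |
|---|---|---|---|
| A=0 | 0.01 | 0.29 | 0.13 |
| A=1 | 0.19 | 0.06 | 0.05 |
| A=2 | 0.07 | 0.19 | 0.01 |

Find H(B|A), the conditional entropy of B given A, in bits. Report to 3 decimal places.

1.117 bits

Marginals: p(A) = (0.4300, 0.3000, 0.2700), p(B) = (0.2700, 0.5400, 0.1900).
H(B|A) = Σ p(A) · H(B|A=·).
  A=0: p=0.4300, H(B|A=0) = 1.0312
  A=1: p=0.3000, H(B|A=1) = 1.3126
  A=2: p=0.2700, H(B|A=2) = 1.0378
Weighted sum = 1.117 bits.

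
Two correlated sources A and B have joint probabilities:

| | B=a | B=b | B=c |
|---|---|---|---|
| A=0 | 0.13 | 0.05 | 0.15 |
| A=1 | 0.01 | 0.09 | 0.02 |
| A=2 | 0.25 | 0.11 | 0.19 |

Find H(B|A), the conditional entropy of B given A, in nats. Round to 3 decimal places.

0.996 nats

Marginals: p(A) = (0.3300, 0.1200, 0.5500), p(B) = (0.3900, 0.2500, 0.3600).
H(B|A) = Σ p(A) · H(B|A=·).
  A=0: p=0.3300, H(B|A=0) = 1.0113
  A=1: p=0.1200, H(B|A=1) = 0.7215
  A=2: p=0.5500, H(B|A=2) = 1.0475
Weighted sum = 0.996 nats.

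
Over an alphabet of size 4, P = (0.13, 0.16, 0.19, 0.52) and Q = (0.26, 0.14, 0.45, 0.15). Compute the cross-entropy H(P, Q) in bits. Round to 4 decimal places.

H(P,Q) = −Σ p·log₂ q.
  −0.13·log₂(0.26) = 0.25264
  −0.16·log₂(0.14) = 0.45384
  −0.19·log₂(0.45) = 0.21888
  −0.52·log₂(0.15) = 1.42322
H(P,Q) = 2.3486 bits.

2.3486 bits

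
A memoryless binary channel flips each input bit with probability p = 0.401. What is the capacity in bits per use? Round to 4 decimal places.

Binary symmetric channel: C = 1 − h₂(ε) where h₂ is the binary entropy function.
h₂(0.401) = −0.401·log₂0.401 − 0.599·log₂0.599 = 0.9715.
C = 1 − 0.9715 = 0.0285 bits per channel use.

0.0285 bits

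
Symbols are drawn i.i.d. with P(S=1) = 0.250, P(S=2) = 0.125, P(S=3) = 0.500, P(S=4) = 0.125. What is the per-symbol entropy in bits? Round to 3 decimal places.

H(S) = −Σ p·log₂ p.
  −(0.250)·log₂(0.250) = 0.5000
  −(0.125)·log₂(0.125) = 0.3750
  −(0.500)·log₂(0.500) = 0.5000
  −(0.125)·log₂(0.125) = 0.3750
Sum: 0.5000 + 0.3750 + 0.5000 + 0.3750 = 1.750 bits.

1.750 bits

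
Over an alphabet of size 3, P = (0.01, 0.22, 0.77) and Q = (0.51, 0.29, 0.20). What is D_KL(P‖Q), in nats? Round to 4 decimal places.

D(P‖Q) = Σ p·ln(p/q).
  0.01·ln(0.01/0.51) = -0.03932
  0.22·ln(0.22/0.29) = -0.06078
  0.77·ln(0.77/0.20) = 1.03802
D(P‖Q) = 0.9379 nats.

0.9379 nats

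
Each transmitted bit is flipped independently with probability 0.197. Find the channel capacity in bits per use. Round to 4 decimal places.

Binary symmetric channel: C = 1 − h₂(ε) where h₂ is the binary entropy function.
h₂(0.197) = −0.197·log₂0.197 − 0.803·log₂0.803 = 0.7159.
C = 1 − 0.7159 = 0.2841 bits per channel use.

0.2841 bits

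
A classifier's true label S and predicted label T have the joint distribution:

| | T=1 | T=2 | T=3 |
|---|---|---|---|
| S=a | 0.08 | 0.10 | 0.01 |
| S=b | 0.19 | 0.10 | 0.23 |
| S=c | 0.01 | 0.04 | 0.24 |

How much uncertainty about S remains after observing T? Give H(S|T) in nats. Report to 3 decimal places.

0.828 nats

Marginals: p(S) = (0.1900, 0.5200, 0.2900), p(T) = (0.2800, 0.2400, 0.4800).
H(S|T) = Σ p(T) · H(S|T=·).
  T=1: p=0.2800, H(S|T=1) = 0.7401
  T=2: p=0.2400, H(S|T=2) = 1.0282
  T=3: p=0.4800, H(S|T=3) = 0.7797
Weighted sum = 0.828 nats.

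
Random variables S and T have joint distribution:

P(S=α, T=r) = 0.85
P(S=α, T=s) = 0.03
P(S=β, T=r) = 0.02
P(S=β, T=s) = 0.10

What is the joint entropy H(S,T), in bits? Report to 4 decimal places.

0.7961 bits

H(S,T) = −Σ p(x,y)·log₂ p(x,y) over all 4 cells.
  cell (α,r): −0.85·log₂0.85 = 0.19930
  cell (α,s): −0.03·log₂0.03 = 0.15177
  cell (β,r): −0.02·log₂0.02 = 0.11288
  cell (β,s): −0.10·log₂0.10 = 0.33219
Sum = 0.7961 bits.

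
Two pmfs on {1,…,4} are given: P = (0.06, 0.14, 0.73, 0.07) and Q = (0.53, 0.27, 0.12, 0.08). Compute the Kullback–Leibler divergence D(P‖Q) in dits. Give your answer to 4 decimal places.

D(P‖Q) = Σ p·log₁₀(p/q).
  0.06·log₁₀(0.06/0.53) = -0.05677
  0.14·log₁₀(0.14/0.27) = -0.03993
  0.73·log₁₀(0.73/0.12) = 0.57242
  0.07·log₁₀(0.07/0.08) = -0.00406
D(P‖Q) = 0.4717 dits.

0.4717 dits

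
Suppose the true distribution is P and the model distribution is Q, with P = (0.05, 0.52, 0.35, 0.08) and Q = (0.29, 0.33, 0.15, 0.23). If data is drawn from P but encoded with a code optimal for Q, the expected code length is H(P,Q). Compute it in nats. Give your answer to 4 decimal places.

1.4200 nats

H(P,Q) = −Σ p·ln q.
  −0.05·ln(0.29) = 0.06189
  −0.52·ln(0.33) = 0.57650
  −0.35·ln(0.15) = 0.66399
  −0.08·ln(0.23) = 0.11757
H(P,Q) = 1.4200 nats.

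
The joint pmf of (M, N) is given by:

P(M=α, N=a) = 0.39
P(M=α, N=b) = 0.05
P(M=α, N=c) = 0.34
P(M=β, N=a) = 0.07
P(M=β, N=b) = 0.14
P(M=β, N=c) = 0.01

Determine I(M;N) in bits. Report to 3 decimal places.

Marginals: p(M) = (0.7800, 0.2200), p(N) = (0.4600, 0.1900, 0.3500).
I(M;N) = Σ p(x,y)·log₂[p(x,y)/(p(x)p(y))].
  (α,a): 0.39·log₂(1.0870) = 0.0469
  (α,b): 0.05·log₂(0.3374) = -0.0784
  (α,c): 0.34·log₂(1.2454) = 0.1077
  (β,a): 0.07·log₂(0.6917) = -0.0372
  (β,b): 0.14·log₂(3.3493) = 0.2441
  (β,c): 0.01·log₂(0.1299) = -0.0294
Sum = 0.254 bits.

0.254 bits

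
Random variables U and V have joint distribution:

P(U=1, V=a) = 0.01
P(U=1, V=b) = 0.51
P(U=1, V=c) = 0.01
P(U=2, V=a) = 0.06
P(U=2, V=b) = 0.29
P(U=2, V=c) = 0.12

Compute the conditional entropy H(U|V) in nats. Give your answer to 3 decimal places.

0.588 nats

Marginals: p(U) = (0.5300, 0.4700), p(V) = (0.0700, 0.8000, 0.1300).
H(U|V) = Σ p(V) · H(U|V=·).
  V=a: p=0.0700, H(U|V=a) = 0.4101
  V=b: p=0.8000, H(U|V=b) = 0.6548
  V=c: p=0.1300, H(U|V=c) = 0.2712
Weighted sum = 0.588 nats.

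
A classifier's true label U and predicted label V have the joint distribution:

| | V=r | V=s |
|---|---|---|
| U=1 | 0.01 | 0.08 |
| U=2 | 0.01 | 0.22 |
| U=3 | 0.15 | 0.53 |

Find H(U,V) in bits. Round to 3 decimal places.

H(U,V) = −Σ p(x,y)·log₂ p(x,y) over all 6 cells.
  cell (1,r): −0.01·log₂0.01 = 0.0664
  cell (1,s): −0.08·log₂0.08 = 0.2915
  cell (2,r): −0.01·log₂0.01 = 0.0664
  cell (2,s): −0.22·log₂0.22 = 0.4806
  cell (3,r): −0.15·log₂0.15 = 0.4105
  cell (3,s): −0.53·log₂0.53 = 0.4854
Sum = 1.801 bits.

1.801 bits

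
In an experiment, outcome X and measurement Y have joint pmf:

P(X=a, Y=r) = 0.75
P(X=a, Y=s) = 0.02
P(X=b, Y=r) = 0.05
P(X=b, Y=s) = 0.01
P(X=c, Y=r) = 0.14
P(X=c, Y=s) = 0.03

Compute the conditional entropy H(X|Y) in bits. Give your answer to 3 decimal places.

0.928 bits

Chain rule: H(X|Y) = H(X,Y) − H(Y).
Marginals: p(X) = (0.7700, 0.0600, 0.1700), p(Y) = (0.9400, 0.0600).
H(X,Y) = 1.2556 bits; H(Y) = 0.3274 bits.
H(X|Y) = 1.2556 − 0.3274 = 0.928 bits.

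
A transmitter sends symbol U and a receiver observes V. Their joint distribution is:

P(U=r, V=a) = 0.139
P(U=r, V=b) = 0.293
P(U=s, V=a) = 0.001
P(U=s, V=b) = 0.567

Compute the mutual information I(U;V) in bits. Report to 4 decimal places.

0.1821 bits

Marginals: p(U) = (0.4320, 0.5680), p(V) = (0.1400, 0.8600).
I(U;V) = Σ p(x,y)·log₂[p(x,y)/(p(x)p(y))].
  (r,a): 0.139·log₂(2.2983) = 0.16688
  (r,b): 0.293·log₂(0.7887) = -0.10036
  (s,a): 0.001·log₂(0.0126) = -0.00631
  (s,b): 0.567·log₂(1.1607) = 0.12193
Sum = 0.1821 bits.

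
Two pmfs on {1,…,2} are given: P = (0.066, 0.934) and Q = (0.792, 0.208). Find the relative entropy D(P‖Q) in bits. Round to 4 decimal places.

1.7872 bits

D(P‖Q) = Σ p·log₂(p/q).
  0.066·log₂(0.066/0.792) = -0.23661
  0.934·log₂(0.934/0.208) = 2.02383
D(P‖Q) = 1.7872 bits.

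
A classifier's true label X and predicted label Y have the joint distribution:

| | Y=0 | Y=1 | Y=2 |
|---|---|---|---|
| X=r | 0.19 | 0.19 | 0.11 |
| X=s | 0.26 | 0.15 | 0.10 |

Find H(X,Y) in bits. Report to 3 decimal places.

H(X,Y) = −Σ p(x,y)·log₂ p(x,y) over all 6 cells.
  cell (r,0): −0.19·log₂0.19 = 0.4552
  cell (r,1): −0.19·log₂0.19 = 0.4552
  cell (r,2): −0.11·log₂0.11 = 0.3503
  cell (s,0): −0.26·log₂0.26 = 0.5053
  cell (s,1): −0.15·log₂0.15 = 0.4105
  cell (s,2): −0.10·log₂0.10 = 0.3322
Sum = 2.509 bits.

2.509 bits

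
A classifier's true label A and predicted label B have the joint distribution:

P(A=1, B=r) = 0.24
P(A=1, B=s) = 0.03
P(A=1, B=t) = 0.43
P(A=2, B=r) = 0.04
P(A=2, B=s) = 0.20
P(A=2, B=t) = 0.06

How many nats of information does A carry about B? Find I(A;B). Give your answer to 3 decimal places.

0.225 nats

Marginals: p(A) = (0.7000, 0.3000), p(B) = (0.2800, 0.2300, 0.4900).
I(A;B) = H(A) + H(B) − H(A,B).
H(A) = 0.6109, H(B) = 1.0440, H(A,B) = 1.4301.
I(A;B) = 0.6109 + 1.0440 − 1.4301 = 0.225 nats.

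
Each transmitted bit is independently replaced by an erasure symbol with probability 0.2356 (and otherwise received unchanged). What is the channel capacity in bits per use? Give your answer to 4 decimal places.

0.7644 bits

Binary erasure channel: capacity C = 1 − ε.
C = 1 − 0.2356 = 0.7644 bits per channel use.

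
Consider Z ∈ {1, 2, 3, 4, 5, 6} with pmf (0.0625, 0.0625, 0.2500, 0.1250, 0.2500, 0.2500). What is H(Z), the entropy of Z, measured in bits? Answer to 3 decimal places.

H(Z) = −Σ p·log₂ p.
  −(0.0625)·log₂(0.0625) = 0.2500
  −(0.0625)·log₂(0.0625) = 0.2500
  −(0.2500)·log₂(0.2500) = 0.5000
  −(0.1250)·log₂(0.1250) = 0.3750
  −(0.2500)·log₂(0.2500) = 0.5000
  −(0.2500)·log₂(0.2500) = 0.5000
Sum: 0.2500 + 0.2500 + 0.5000 + 0.3750 + 0.5000 + 0.5000 = 2.375 bits.

2.375 bits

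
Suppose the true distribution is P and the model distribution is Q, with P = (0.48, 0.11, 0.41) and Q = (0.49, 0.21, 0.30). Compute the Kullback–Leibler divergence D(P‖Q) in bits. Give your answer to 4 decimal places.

D(P‖Q) = Σ p·log₂(p/q).
  0.48·log₂(0.48/0.49) = -0.01428
  0.11·log₂(0.11/0.21) = -0.10262
  0.41·log₂(0.41/0.30) = 0.18477
D(P‖Q) = 0.0679 bits.

0.0679 bits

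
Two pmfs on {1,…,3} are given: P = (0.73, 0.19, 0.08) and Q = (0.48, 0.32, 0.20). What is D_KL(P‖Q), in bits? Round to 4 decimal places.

0.1929 bits

D(P‖Q) = Σ p·log₂(p/q).
  0.73·log₂(0.73/0.48) = 0.44155
  0.19·log₂(0.19/0.32) = -0.14289
  0.08·log₂(0.08/0.20) = -0.10575
D(P‖Q) = 0.1929 bits.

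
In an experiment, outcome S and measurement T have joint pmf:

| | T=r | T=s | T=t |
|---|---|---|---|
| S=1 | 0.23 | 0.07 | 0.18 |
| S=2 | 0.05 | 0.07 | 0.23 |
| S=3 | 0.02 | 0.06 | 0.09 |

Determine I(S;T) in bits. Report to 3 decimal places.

0.116 bits

Marginals: p(S) = (0.4800, 0.3500, 0.1700), p(T) = (0.3000, 0.2000, 0.5000).
I(S;T) = Σ p(x,y)·log₂[p(x,y)/(p(x)p(y))].
  (1,r): 0.23·log₂(1.5972) = 0.1554
  (1,s): 0.07·log₂(0.7292) = -0.0319
  (1,t): 0.18·log₂(0.7500) = -0.0747
  (2,r): 0.05·log₂(0.4762) = -0.0535
  (2,s): 0.07·log₂(1.0000) = 0.0000
  (2,t): 0.23·log₂(1.3143) = 0.0907
  (3,r): 0.02·log₂(0.3922) = -0.0270
  (3,s): 0.06·log₂(1.7647) = 0.0492
  (3,t): 0.09·log₂(1.0588) = 0.0074
Sum = 0.116 bits.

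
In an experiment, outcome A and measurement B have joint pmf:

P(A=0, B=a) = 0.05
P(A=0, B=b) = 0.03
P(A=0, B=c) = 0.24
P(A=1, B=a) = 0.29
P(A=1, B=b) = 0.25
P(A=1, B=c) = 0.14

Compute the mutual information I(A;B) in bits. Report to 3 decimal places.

Marginals: p(A) = (0.3200, 0.6800), p(B) = (0.3400, 0.2800, 0.3800).
I(A;B) = Σ p(x,y)·log₂[p(x,y)/(p(x)p(y))].
  (0,a): 0.05·log₂(0.4596) = -0.0561
  (0,b): 0.03·log₂(0.3348) = -0.0474
  (0,c): 0.24·log₂(1.9737) = 0.2354
  (1,a): 0.29·log₂(1.2543) = 0.0948
  (1,b): 0.25·log₂(1.3130) = 0.0982
  (1,c): 0.14·log₂(0.5418) = -0.1238
Sum = 0.201 bits.

0.201 bits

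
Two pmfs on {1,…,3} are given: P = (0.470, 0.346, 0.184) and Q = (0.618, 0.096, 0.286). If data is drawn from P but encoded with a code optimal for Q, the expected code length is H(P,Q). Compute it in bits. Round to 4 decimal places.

H(P,Q) = −Σ p·log₂ q.
  −0.470·log₂(0.618) = 0.32633
  −0.346·log₂(0.096) = 1.16976
  −0.184·log₂(0.286) = 0.33229
H(P,Q) = 1.8284 bits.

1.8284 bits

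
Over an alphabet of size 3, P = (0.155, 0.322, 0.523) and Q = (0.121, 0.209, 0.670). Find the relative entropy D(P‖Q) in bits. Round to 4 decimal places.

D(P‖Q) = Σ p·log₂(p/q).
  0.155·log₂(0.155/0.121) = 0.05538
  0.322·log₂(0.322/0.209) = 0.20079
  0.523·log₂(0.523/0.670) = -0.18689
D(P‖Q) = 0.0693 bits.

0.0693 bits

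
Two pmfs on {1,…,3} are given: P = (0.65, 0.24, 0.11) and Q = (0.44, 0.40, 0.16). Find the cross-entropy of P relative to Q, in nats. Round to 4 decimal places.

H(P,Q) = −Σ p·ln q.
  −0.65·ln(0.44) = 0.53364
  −0.24·ln(0.40) = 0.21991
  −0.11·ln(0.16) = 0.20158
H(P,Q) = 0.9551 nats.

0.9551 nats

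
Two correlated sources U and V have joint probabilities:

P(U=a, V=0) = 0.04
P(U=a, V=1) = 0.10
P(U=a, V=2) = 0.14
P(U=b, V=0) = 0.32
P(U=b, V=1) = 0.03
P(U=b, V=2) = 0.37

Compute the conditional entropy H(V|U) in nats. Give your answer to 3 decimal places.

Marginals: p(U) = (0.2800, 0.7200), p(V) = (0.3600, 0.1300, 0.5100).
H(V|U) = Σ p(U) · H(V|U=·).
  U=a: p=0.2800, H(V|U=a) = 0.9923
  U=b: p=0.7200, H(V|U=b) = 0.8350
Weighted sum = 0.879 nats.

0.879 nats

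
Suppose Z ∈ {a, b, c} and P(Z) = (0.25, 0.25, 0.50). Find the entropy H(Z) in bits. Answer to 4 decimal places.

1.5000 bits

H(Z) = −Σ p·log₂ p.
  −(0.25)·log₂(0.25) = 0.50000
  −(0.25)·log₂(0.25) = 0.50000
  −(0.50)·log₂(0.50) = 0.50000
Sum: 0.50000 + 0.50000 + 0.50000 = 1.5000 bits.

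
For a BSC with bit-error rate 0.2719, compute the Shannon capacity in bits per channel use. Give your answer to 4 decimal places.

Binary symmetric channel: C = 1 − h₂(ε) where h₂ is the binary entropy function.
h₂(0.2719) = −0.2719·log₂0.2719 − 0.7281·log₂0.7281 = 0.8442.
C = 1 − 0.8442 = 0.1558 bits per channel use.

0.1558 bits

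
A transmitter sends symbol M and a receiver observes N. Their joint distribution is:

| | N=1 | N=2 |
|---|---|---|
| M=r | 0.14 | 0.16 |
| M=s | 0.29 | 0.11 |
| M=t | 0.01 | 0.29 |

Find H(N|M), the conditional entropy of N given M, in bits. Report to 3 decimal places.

0.702 bits

Chain rule: H(N|M) = H(M,N) − H(M).
Marginals: p(M) = (0.3000, 0.4000, 0.3000), p(N) = (0.4400, 0.5600).
H(M,N) = 2.2727 bits; H(M) = 1.5710 bits.
H(N|M) = 2.2727 − 1.5710 = 0.702 bits.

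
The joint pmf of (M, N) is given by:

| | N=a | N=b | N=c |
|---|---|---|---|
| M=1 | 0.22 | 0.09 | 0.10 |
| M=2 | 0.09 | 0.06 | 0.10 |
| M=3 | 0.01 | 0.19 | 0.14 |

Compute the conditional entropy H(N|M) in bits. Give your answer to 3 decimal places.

Marginals: p(M) = (0.4100, 0.2500, 0.3400), p(N) = (0.3200, 0.3400, 0.3400).
H(N|M) = Σ p(M) · H(N|M=·).
  M=1: p=0.4100, H(N|M=1) = 1.4586
  M=2: p=0.2500, H(N|M=2) = 1.5535
  M=3: p=0.3400, H(N|M=3) = 1.1459
Weighted sum = 1.376 bits.

1.376 bits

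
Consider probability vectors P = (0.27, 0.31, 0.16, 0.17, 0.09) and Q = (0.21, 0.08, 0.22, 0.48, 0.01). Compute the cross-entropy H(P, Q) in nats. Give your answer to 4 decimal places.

1.9859 nats

H(P,Q) = −Σ p·ln q.
  −0.27·ln(0.21) = 0.42137
  −0.31·ln(0.08) = 0.78298
  −0.16·ln(0.22) = 0.24226
  −0.17·ln(0.48) = 0.12477
  −0.09·ln(0.01) = 0.41447
H(P,Q) = 1.9859 nats.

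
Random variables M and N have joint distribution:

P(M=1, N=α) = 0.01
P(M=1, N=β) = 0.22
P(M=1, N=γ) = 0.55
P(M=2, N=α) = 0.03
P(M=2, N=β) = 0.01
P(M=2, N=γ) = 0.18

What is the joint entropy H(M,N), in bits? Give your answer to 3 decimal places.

1.685 bits

H(M,N) = −Σ p(x,y)·log₂ p(x,y) over all 6 cells.
  cell (1,α): −0.01·log₂0.01 = 0.0664
  cell (1,β): −0.22·log₂0.22 = 0.4806
  cell (1,γ): −0.55·log₂0.55 = 0.4744
  cell (2,α): −0.03·log₂0.03 = 0.1518
  cell (2,β): −0.01·log₂0.01 = 0.0664
  cell (2,γ): −0.18·log₂0.18 = 0.4453
Sum = 1.685 bits.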